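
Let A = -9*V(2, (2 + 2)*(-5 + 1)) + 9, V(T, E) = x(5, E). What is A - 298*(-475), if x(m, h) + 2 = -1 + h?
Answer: 141730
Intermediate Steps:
x(m, h) = -3 + h (x(m, h) = -2 + (-1 + h) = -3 + h)
V(T, E) = -3 + E
A = 180 (A = -9*(-3 + (2 + 2)*(-5 + 1)) + 9 = -9*(-3 + 4*(-4)) + 9 = -9*(-3 - 16) + 9 = -9*(-19) + 9 = 171 + 9 = 180)
A - 298*(-475) = 180 - 298*(-475) = 180 + 141550 = 141730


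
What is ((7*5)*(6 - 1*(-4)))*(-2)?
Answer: -700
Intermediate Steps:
((7*5)*(6 - 1*(-4)))*(-2) = (35*(6 + 4))*(-2) = (35*10)*(-2) = 350*(-2) = -700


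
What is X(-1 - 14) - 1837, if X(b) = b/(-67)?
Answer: -123064/67 ≈ -1836.8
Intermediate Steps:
X(b) = -b/67 (X(b) = b*(-1/67) = -b/67)
X(-1 - 14) - 1837 = -(-1 - 14)/67 - 1837 = -1/67*(-15) - 1837 = 15/67 - 1837 = -123064/67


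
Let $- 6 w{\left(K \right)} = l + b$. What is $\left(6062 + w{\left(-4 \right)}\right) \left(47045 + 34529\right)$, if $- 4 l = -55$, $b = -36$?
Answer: $\frac{5937649099}{12} \approx 4.948 \cdot 10^{8}$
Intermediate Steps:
$l = \frac{55}{4}$ ($l = \left(- \frac{1}{4}\right) \left(-55\right) = \frac{55}{4} \approx 13.75$)
$w{\left(K \right)} = \frac{89}{24}$ ($w{\left(K \right)} = - \frac{\frac{55}{4} - 36}{6} = \left(- \frac{1}{6}\right) \left(- \frac{89}{4}\right) = \frac{89}{24}$)
$\left(6062 + w{\left(-4 \right)}\right) \left(47045 + 34529\right) = \left(6062 + \frac{89}{24}\right) \left(47045 + 34529\right) = \frac{145577}{24} \cdot 81574 = \frac{5937649099}{12}$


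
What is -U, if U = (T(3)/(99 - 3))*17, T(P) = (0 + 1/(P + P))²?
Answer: -17/3456 ≈ -0.0049190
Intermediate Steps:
T(P) = 1/(4*P²) (T(P) = (0 + 1/(2*P))² = (1/(2*P))² = 1/(4*P²))
U = 17/3456 (U = (((¼)/3²)/(99 - 3))*17 = (((¼)*(⅑))/96)*17 = ((1/96)*(1/36))*17 = (1/3456)*17 = 17/3456 ≈ 0.0049190)
-U = -1*17/3456 = -17/3456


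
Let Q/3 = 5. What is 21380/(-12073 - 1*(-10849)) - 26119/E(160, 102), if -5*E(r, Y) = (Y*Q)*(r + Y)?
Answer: -1374271/80172 ≈ -17.142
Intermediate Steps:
Q = 15 (Q = 3*5 = 15)
E(r, Y) = -3*Y*(Y + r) (E(r, Y) = -Y*15*(r + Y)/5 = -15*Y*(Y + r)/5 = -3*Y*(Y + r))
21380/(-12073 - 1*(-10849)) - 26119/E(160, 102) = 21380/(-12073 - 1*(-10849)) - 26119*(-1/(306*(102 + 160))) = 21380/(-12073 + 10849) - 26119/((-3*102*262)) = 21380/(-1224) - 26119/(-80172) = 21380*(-1/1224) - 26119*(-1/80172) = -5345/306 + 26119/80172 = -1374271/80172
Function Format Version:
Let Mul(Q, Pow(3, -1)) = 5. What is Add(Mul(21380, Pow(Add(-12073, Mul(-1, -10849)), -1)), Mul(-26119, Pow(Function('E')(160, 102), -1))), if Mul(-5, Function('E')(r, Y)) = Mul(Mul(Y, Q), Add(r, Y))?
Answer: Rational(-1374271, 80172) ≈ -17.142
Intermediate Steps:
Q = 15 (Q = Mul(3, 5) = 15)
Function('E')(r, Y) = Mul(-3, Y, Add(Y, r)) (Function('E')(r, Y) = Mul(Rational(-1, 5), Mul(Mul(Y, 15), Add(r, Y))) = Mul(Rational(-1, 5), Mul(Mul(15, Y), Add(Y, r))) = Mul(Rational(-1, 5), Mul(15, Y, Add(Y, r))) = Mul(-3, Y, Add(Y, r)))
Add(Mul(21380, Pow(Add(-12073, Mul(-1, -10849)), -1)), Mul(-26119, Pow(Function('E')(160, 102), -1))) = Add(Mul(21380, Pow(Add(-12073, Mul(-1, -10849)), -1)), Mul(-26119, Pow(Mul(-3, 102, Add(102, 160)), -1))) = Add(Mul(21380, Pow(Add(-12073, 10849), -1)), Mul(-26119, Pow(Mul(-3, 102, 262), -1))) = Add(Mul(21380, Pow(-1224, -1)), Mul(-26119, Pow(-80172, -1))) = Add(Mul(21380, Rational(-1, 1224)), Mul(-26119, Rational(-1, 80172))) = Add(Rational(-5345, 306), Rational(26119, 80172)) = Rational(-1374271, 80172)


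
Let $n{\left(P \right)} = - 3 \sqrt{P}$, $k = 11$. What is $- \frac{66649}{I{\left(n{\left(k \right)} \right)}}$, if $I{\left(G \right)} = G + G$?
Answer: $\frac{6059 \sqrt{11}}{6} \approx 3349.2$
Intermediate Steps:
$I{\left(G \right)} = 2 G$
$- \frac{66649}{I{\left(n{\left(k \right)} \right)}} = - \frac{66649}{2 \left(- 3 \sqrt{11}\right)} = - \frac{66649}{\left(-6\right) \sqrt{11}} = - 66649 \left(- \frac{\sqrt{11}}{66}\right) = \frac{6059 \sqrt{11}}{6}$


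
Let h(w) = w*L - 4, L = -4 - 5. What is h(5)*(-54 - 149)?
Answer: 9947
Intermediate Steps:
L = -9
h(w) = -4 - 9*w (h(w) = w*(-9) - 4 = -9*w - 4 = -4 - 9*w)
h(5)*(-54 - 149) = (-4 - 9*5)*(-54 - 149) = (-4 - 45)*(-203) = -49*(-203) = 9947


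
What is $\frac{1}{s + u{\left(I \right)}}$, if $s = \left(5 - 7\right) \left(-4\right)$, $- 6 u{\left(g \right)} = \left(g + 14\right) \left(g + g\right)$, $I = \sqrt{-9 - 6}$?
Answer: $\frac{3 i}{14 \sqrt{15} + 39 i} \approx 0.026227 + 0.036464 i$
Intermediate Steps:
$I = i \sqrt{15}$ ($I = \sqrt{-15} = i \sqrt{15} \approx 3.873 i$)
$u{\left(g \right)} = - \frac{g \left(14 + g\right)}{3}$ ($u{\left(g \right)} = - \frac{\left(g + 14\right) \left(g + g\right)}{6} = - \frac{\left(14 + g\right) 2 g}{6} = - \frac{2 g \left(14 + g\right)}{6} = - \frac{g \left(14 + g\right)}{3}$)
$s = 8$ ($s = \left(-2\right) \left(-4\right) = 8$)
$\frac{1}{s + u{\left(I \right)}} = \frac{1}{8 - \frac{i \sqrt{15} \left(14 + i \sqrt{15}\right)}{3}}$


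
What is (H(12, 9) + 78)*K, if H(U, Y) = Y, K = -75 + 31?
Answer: -3828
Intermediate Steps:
K = -44
(H(12, 9) + 78)*K = (9 + 78)*(-44) = 87*(-44) = -3828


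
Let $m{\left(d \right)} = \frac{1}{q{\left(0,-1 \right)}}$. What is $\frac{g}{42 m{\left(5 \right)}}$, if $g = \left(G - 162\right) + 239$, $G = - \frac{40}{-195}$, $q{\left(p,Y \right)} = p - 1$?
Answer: $- \frac{3011}{1638} \approx -1.8382$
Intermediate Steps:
$q{\left(p,Y \right)} = -1 + p$
$G = \frac{8}{39}$ ($G = \left(-40\right) \left(- \frac{1}{195}\right) = \frac{8}{39} \approx 0.20513$)
$m{\left(d \right)} = -1$ ($m{\left(d \right)} = \frac{1}{-1 + 0} = \frac{1}{-1} = -1$)
$g = \frac{3011}{39}$ ($g = \left(\frac{8}{39} - 162\right) + 239 = - \frac{6310}{39} + 239 = \frac{3011}{39} \approx 77.205$)
$\frac{g}{42 m{\left(5 \right)}} = \frac{3011}{39 \cdot 42 \left(-1\right)} = \frac{3011}{39 \left(-42\right)} = \frac{3011}{39} \left(- \frac{1}{42}\right) = - \frac{3011}{1638}$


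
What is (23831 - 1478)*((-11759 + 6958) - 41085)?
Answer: -1025689758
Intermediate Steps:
(23831 - 1478)*((-11759 + 6958) - 41085) = 22353*(-4801 - 41085) = 22353*(-45886) = -1025689758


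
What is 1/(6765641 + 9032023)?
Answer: 1/15797664 ≈ 6.3300e-8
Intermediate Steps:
1/(6765641 + 9032023) = 1/15797664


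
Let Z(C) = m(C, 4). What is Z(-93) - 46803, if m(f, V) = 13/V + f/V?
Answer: -46823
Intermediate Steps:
Z(C) = 13/4 + C/4 (Z(C) = (13 + C)/4 = 13/4 + C/4)
Z(-93) - 46803 = (13/4 + (¼)*(-93)) - 46803 = (13/4 - 93/4) - 46803 = -20 - 46803 = -46823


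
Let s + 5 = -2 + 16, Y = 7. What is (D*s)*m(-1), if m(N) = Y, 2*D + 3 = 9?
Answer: 189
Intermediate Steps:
D = 3 (D = -3/2 + (½)*9 = -3/2 + 9/2 = 3)
m(N) = 7
s = 9 (s = -5 + (-2 + 16) = -5 + 14 = 9)
(D*s)*m(-1) = (3*9)*7 = 27*7 = 189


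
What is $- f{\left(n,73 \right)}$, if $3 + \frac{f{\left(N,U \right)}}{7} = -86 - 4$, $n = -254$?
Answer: $651$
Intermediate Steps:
$f{\left(N,U \right)} = -651$ ($f{\left(N,U \right)} = -21 + 7 \left(-86 - 4\right) = -21 + 7 \left(-90\right) = -21 - 630 = -651$)
$- f{\left(n,73 \right)} = \left(-1\right) \left(-651\right) = 651$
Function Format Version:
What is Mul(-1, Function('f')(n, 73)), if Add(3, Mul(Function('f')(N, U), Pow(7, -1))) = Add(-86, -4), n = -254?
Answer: 651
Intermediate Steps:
Function('f')(N, U) = -651 (Function('f')(N, U) = Add(-21, Mul(7, Add(-86, -4))) = Add(-21, Mul(7, -90)) = Add(-21, -630) = -651)
Mul(-1, Function('f')(n, 73)) = Mul(-1, -651) = 651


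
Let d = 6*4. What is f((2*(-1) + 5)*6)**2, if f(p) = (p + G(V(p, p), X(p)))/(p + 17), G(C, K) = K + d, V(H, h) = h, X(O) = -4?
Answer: 1444/1225 ≈ 1.1788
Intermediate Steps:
d = 24
G(C, K) = 24 + K (G(C, K) = K + 24 = 24 + K)
f(p) = (20 + p)/(17 + p) (f(p) = (p + (24 - 4))/(p + 17) = (p + 20)/(17 + p) = (20 + p)/(17 + p))
f((2*(-1) + 5)*6)**2 = ((20 + (2*(-1) + 5)*6)/(17 + (2*(-1) + 5)*6))**2 = ((20 + (-2 + 5)*6)/(17 + (-2 + 5)*6))**2 = ((20 + 3*6)/(17 + 3*6))**2 = ((20 + 18)/(17 + 18))**2 = (38/35)**2 = 1444/1225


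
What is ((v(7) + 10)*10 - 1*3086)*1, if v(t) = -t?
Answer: -3056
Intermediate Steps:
((v(7) + 10)*10 - 1*3086)*1 = ((-1*7 + 10)*10 - 1*3086)*1 = ((-7 + 10)*10 - 3086)*1 = (3*10 - 3086)*1 = (30 - 3086)*1 = -3056*1 = -3056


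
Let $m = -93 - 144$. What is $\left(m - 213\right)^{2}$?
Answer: $202500$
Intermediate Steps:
$m = -237$
$\left(m - 213\right)^{2} = \left(-237 - 213\right)^{2} = \left(-450\right)^{2} = 202500$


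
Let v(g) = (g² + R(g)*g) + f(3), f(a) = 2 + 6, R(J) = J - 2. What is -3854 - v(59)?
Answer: -10706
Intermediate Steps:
R(J) = -2 + J
f(a) = 8
v(g) = 8 + g² + g*(-2 + g) (v(g) = (g² + (-2 + g)*g) + 8 = (g² + g*(-2 + g)) + 8 = 8 + g² + g*(-2 + g))
-3854 - v(59) = -3854 - (8 - 2*59 + 2*59²) = -3854 - (8 - 118 + 2*3481) = -3854 - (8 - 118 + 6962) = -3854 - 1*6852 = -3854 - 6852 = -10706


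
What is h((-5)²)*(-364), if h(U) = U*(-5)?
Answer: 45500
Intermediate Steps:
h(U) = -5*U
h((-5)²)*(-364) = -5*(-5)²*(-364) = -5*25*(-364) = -125*(-364) = 45500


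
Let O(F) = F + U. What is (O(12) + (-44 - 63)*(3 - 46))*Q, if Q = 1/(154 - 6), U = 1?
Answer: 2307/74 ≈ 31.176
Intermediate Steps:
Q = 1/148 ≈ 0.0067568
O(F) = 1 + F (O(F) = F + 1 = 1 + F)
(O(12) + (-44 - 63)*(3 - 46))*Q = ((1 + 12) + (-44 - 63)*(3 - 46))*(1/148) = (13 - 107*(-43))*(1/148) = (13 + 4601)*(1/148) = 4614*(1/148) = 2307/74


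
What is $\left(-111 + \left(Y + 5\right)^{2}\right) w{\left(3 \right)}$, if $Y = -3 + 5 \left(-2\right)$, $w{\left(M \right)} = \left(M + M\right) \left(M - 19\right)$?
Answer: $4512$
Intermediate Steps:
$w{\left(M \right)} = 2 M \left(-19 + M\right)$
$Y = -13$ ($Y = -3 - 10 = -13$)
$\left(-111 + \left(Y + 5\right)^{2}\right) w{\left(3 \right)} = \left(-111 + \left(-13 + 5\right)^{2}\right) 2 \cdot 3 \left(-19 + 3\right) = \left(-111 + \left(-8\right)^{2}\right) 2 \cdot 3 \left(-16\right) = \left(-111 + 64\right) \left(-96\right) = \left(-47\right) \left(-96\right) = 4512$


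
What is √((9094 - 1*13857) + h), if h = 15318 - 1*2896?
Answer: 3*√851 ≈ 87.516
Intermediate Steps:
h = 12422 (h = 15318 - 2896 = 12422)
√((9094 - 1*13857) + h) = √((9094 - 1*13857) + 12422) = √((9094 - 13857) + 12422) = √(-4763 + 12422) = √7659 = 3*√851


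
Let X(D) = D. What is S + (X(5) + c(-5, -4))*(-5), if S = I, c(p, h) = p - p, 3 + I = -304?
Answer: -332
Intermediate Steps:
I = -307 (I = -3 - 304 = -307)
c(p, h) = 0
S = -307
S + (X(5) + c(-5, -4))*(-5) = -307 + (5 + 0)*(-5) = -307 + 5*(-5) = -307 - 25 = -332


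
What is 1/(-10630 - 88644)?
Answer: -1/99274 ≈ -1.0073e-5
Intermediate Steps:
1/(-10630 - 88644) = 1/(-99274) = -1/99274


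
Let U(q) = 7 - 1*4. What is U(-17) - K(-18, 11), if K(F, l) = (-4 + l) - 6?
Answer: 2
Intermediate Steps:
U(q) = 3 (U(q) = 7 - 4 = 3)
K(F, l) = -10 + l
U(-17) - K(-18, 11) = 3 - (-10 + 11) = 3 - 1*1 = 3 - 1 = 2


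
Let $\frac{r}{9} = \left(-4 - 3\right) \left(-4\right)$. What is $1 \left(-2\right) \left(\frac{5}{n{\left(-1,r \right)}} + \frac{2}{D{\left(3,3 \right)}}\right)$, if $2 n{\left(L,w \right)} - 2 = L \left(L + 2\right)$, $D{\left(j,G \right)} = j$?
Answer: $- \frac{64}{3} \approx -21.333$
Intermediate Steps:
$r = 252$ ($r = 9 \left(-4 - 3\right) \left(-4\right) = 9 \left(\left(-7\right) \left(-4\right)\right) = 9 \cdot 28 = 252$)
$n{\left(L,w \right)} = 1 + \frac{L \left(2 + L\right)}{2}$ ($n{\left(L,w \right)} = 1 + \frac{L \left(L + 2\right)}{2} = 1 + \frac{L \left(2 + L\right)}{2}$)
$1 \left(-2\right) \left(\frac{5}{n{\left(-1,r \right)}} + \frac{2}{D{\left(3,3 \right)}}\right) = 1 \left(-2\right) \left(\frac{5}{1 - 1 + \frac{\left(-1\right)^{2}}{2}} + \frac{2}{3}\right) = - 2 \left(\frac{5}{1 - 1 + \frac{1}{2} \cdot 1} + 2 \cdot \frac{1}{3}\right) = - 2 \left(\frac{5}{1 - 1 + \frac{1}{2}} + \frac{2}{3}\right) = - 2 \left(5 \frac{1}{\frac{1}{2}} + \frac{2}{3}\right) = - 2 \left(5 \cdot 2 + \frac{2}{3}\right) = - 2 \left(10 + \frac{2}{3}\right) = \left(-2\right) \frac{32}{3} = - \frac{64}{3}$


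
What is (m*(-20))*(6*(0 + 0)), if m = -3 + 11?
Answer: 0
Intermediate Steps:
m = 8
(m*(-20))*(6*(0 + 0)) = (8*(-20))*(6*(0 + 0)) = -960*0 = -160*0 = 0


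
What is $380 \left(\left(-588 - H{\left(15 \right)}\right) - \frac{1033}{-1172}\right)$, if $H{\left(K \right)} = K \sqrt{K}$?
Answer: $- \frac{65369785}{293} - 5700 \sqrt{15} \approx -2.4518 \cdot 10^{5}$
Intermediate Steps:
$H{\left(K \right)} = K^{\frac{3}{2}}$
$380 \left(\left(-588 - H{\left(15 \right)}\right) - \frac{1033}{-1172}\right) = 380 \left(\left(-588 - 15^{\frac{3}{2}}\right) - \frac{1033}{-1172}\right) = 380 \left(\left(-588 - 15 \sqrt{15}\right) - - \frac{1033}{1172}\right) = 380 \left(\left(-588 - 15 \sqrt{15}\right) + \frac{1033}{1172}\right) = 380 \left(- \frac{688103}{1172} - 15 \sqrt{15}\right) = - \frac{65369785}{293} - 5700 \sqrt{15}$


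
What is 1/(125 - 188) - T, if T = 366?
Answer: -23059/63 ≈ -366.02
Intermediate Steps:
1/(125 - 188) - T = 1/(125 - 188) - 1*366 = 1/(-63) - 366 = -1/63 - 366 = -23059/63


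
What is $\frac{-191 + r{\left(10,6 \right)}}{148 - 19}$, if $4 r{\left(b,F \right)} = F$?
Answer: $- \frac{379}{258} \approx -1.469$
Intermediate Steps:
$r{\left(b,F \right)} = \frac{F}{4}$
$\frac{-191 + r{\left(10,6 \right)}}{148 - 19} = \frac{-191 + \frac{1}{4} \cdot 6}{148 - 19} = \frac{-191 + \frac{3}{2}}{148 - 19} = - \frac{379}{2 \left(148 - 19\right)} = - \frac{379}{2 \cdot 129} = \left(- \frac{379}{2}\right) \frac{1}{129} = - \frac{379}{258}$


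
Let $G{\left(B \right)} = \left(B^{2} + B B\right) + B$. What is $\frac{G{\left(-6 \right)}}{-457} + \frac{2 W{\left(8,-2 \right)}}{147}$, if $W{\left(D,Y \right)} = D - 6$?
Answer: $- \frac{7874}{67179} \approx -0.11721$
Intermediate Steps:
$W{\left(D,Y \right)} = -6 + D$ ($W{\left(D,Y \right)} = D - 6 = -6 + D$)
$G{\left(B \right)} = B + 2 B^{2}$ ($G{\left(B \right)} = \left(B^{2} + B^{2}\right) + B = 2 B^{2} + B = B + 2 B^{2}$)
$\frac{G{\left(-6 \right)}}{-457} + \frac{2 W{\left(8,-2 \right)}}{147} = \frac{\left(-6\right) \left(1 + 2 \left(-6\right)\right)}{-457} + \frac{2 \left(-6 + 8\right)}{147} = - 6 \left(1 - 12\right) \left(- \frac{1}{457}\right) + 2 \cdot 2 \cdot \frac{1}{147} = \left(-6\right) \left(-11\right) \left(- \frac{1}{457}\right) + 4 \cdot \frac{1}{147} = 66 \left(- \frac{1}{457}\right) + \frac{4}{147} = - \frac{66}{457} + \frac{4}{147} = - \frac{7874}{67179}$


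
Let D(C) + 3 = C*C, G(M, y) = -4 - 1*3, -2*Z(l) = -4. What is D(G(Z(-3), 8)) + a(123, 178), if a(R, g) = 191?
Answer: 237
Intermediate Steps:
Z(l) = 2 (Z(l) = -½*(-4) = 2)
G(M, y) = -7 (G(M, y) = -4 - 3 = -7)
D(C) = -3 + C² (D(C) = -3 + C*C = -3 + C²)
D(G(Z(-3), 8)) + a(123, 178) = (-3 + (-7)²) + 191 = (-3 + 49) + 191 = 46 + 191 = 237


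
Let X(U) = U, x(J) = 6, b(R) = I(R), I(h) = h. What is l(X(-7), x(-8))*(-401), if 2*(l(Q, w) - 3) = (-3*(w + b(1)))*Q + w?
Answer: -63759/2 ≈ -31880.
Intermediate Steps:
b(R) = R
l(Q, w) = 3 + w/2 + Q*(-3 - 3*w)/2 (l(Q, w) = 3 + ((-3*(w + 1))*Q + w)/2 = 3 + ((-3*(1 + w))*Q + w)/2 = 3 + ((-3 - 3*w)*Q + w)/2 = 3 + (Q*(-3 - 3*w) + w)/2 = 3 + (w + Q*(-3 - 3*w))/2 = 3 + (w/2 + Q*(-3 - 3*w)/2) = 3 + w/2 + Q*(-3 - 3*w)/2)
l(X(-7), x(-8))*(-401) = (3 + (1/2)*6 - 3/2*(-7) - 3/2*(-7)*6)*(-401) = (3 + 3 + 21/2 + 63)*(-401) = (159/2)*(-401) = -63759/2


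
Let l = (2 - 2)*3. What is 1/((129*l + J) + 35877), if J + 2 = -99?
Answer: 1/35776 ≈ 2.7952e-5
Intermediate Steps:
J = -101 (J = -2 - 99 = -101)
l = 0 (l = 0*3 = 0)
1/((129*l + J) + 35877) = 1/((129*0 - 101) + 35877) = 1/((0 - 101) + 35877) = 1/(-101 + 35877) = 1/35776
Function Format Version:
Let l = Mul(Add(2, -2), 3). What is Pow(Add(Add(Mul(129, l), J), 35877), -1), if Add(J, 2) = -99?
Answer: Rational(1, 35776) ≈ 2.7952e-5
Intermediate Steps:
J = -101 (J = Add(-2, -99) = -101)
l = 0 (l = Mul(0, 3) = 0)
Pow(Add(Add(Mul(129, l), J), 35877), -1) = Pow(Add(Add(Mul(129, 0), -101), 35877), -1) = Pow(Add(Add(0, -101), 35877), -1) = Pow(Add(-101, 35877), -1) = Pow(35776, -1) = Rational(1, 35776)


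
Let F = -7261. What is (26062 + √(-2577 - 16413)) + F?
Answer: 18801 + 3*I*√2110 ≈ 18801.0 + 137.8*I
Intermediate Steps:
(26062 + √(-2577 - 16413)) + F = (26062 + √(-2577 - 16413)) - 7261 = (26062 + √(-18990)) - 7261 = (26062 + 3*I*√2110) - 7261 = 18801 + 3*I*√2110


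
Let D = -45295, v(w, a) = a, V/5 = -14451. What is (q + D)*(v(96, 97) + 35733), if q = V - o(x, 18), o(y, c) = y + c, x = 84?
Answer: -4215471160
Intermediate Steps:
V = -72255 (V = 5*(-14451) = -72255)
o(y, c) = c + y
q = -72357 (q = -72255 - (18 + 84) = -72255 - 1*102 = -72255 - 102 = -72357)
(q + D)*(v(96, 97) + 35733) = (-72357 - 45295)*(97 + 35733) = -117652*35830 = -4215471160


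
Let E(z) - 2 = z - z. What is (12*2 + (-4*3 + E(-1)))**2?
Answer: 196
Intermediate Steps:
E(z) = 2 (E(z) = 2 + (z - z) = 2 + 0 = 2)
(12*2 + (-4*3 + E(-1)))**2 = (12*2 + (-4*3 + 2))**2 = (24 + (-12 + 2))**2 = (24 - 10)**2 = 14**2 = 196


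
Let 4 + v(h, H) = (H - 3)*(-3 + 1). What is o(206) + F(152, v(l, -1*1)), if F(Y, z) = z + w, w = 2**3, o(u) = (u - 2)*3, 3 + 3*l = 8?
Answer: 624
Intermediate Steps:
l = 5/3 (l = -1 + (1/3)*8 = -1 + 8/3 = 5/3 ≈ 1.6667)
o(u) = -6 + 3*u (o(u) = (-2 + u)*3 = -6 + 3*u)
w = 8
v(h, H) = 2 - 2*H (v(h, H) = -4 + (H - 3)*(-3 + 1) = -4 + (-3 + H)*(-2) = -4 + (6 - 2*H) = 2 - 2*H)
F(Y, z) = 8 + z (F(Y, z) = z + 8 = 8 + z)
o(206) + F(152, v(l, -1*1)) = (-6 + 3*206) + (8 + (2 - (-2))) = (-6 + 618) + (8 + (2 - 2*(-1))) = 612 + (8 + (2 + 2)) = 612 + (8 + 4) = 612 + 12 = 624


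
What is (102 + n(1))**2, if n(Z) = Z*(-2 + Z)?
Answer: 10201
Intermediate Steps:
(102 + n(1))**2 = (102 + 1*(-2 + 1))**2 = (102 + 1*(-1))**2 = (102 - 1)**2 = 101**2 = 10201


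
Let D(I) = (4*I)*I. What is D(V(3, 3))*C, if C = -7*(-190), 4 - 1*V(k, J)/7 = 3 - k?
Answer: 4170880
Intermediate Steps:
V(k, J) = 7 + 7*k (V(k, J) = 28 - 7*(3 - k) = 28 + (-21 + 7*k) = 7 + 7*k)
C = 1330
D(I) = 4*I**2
D(V(3, 3))*C = (4*(7 + 7*3)**2)*1330 = (4*(7 + 21)**2)*1330 = (4*28**2)*1330 = (4*784)*1330 = 3136*1330 = 4170880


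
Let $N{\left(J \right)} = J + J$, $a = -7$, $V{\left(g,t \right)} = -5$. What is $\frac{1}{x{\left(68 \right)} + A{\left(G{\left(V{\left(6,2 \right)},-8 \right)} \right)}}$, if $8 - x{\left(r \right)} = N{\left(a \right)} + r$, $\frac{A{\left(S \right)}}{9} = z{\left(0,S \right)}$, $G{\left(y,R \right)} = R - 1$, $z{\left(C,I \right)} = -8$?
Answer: $- \frac{1}{118} \approx -0.0084746$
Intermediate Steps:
$G{\left(y,R \right)} = -1 + R$
$A{\left(S \right)} = -72$ ($A{\left(S \right)} = 9 \left(-8\right) = -72$)
$N{\left(J \right)} = 2 J$
$x{\left(r \right)} = 22 - r$ ($x{\left(r \right)} = 8 - \left(2 \left(-7\right) + r\right) = 8 - \left(-14 + r\right) = 22 - r$)
$\frac{1}{x{\left(68 \right)} + A{\left(G{\left(V{\left(6,2 \right)},-8 \right)} \right)}} = \frac{1}{\left(22 - 68\right) - 72} = \frac{1}{-46 - 72} = \frac{1}{-118} = - \frac{1}{118}$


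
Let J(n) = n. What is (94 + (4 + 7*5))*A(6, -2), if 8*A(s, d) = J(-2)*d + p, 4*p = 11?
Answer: 3591/32 ≈ 112.22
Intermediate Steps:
p = 11/4 (p = (¼)*11 = 11/4 ≈ 2.7500)
A(s, d) = 11/32 - d/4 (A(s, d) = (-2*d + 11/4)/8 = (11/4 - 2*d)/8 = 11/32 - d/4)
(94 + (4 + 7*5))*A(6, -2) = (94 + (4 + 7*5))*(11/32 - ¼*(-2)) = (94 + (4 + 35))*(11/32 + ½) = (94 + 39)*(27/32) = 133*(27/32) = 3591/32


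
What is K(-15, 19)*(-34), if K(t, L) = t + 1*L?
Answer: -136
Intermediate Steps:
K(t, L) = L + t (K(t, L) = t + L = L + t)
K(-15, 19)*(-34) = (19 - 15)*(-34) = 4*(-34) = -136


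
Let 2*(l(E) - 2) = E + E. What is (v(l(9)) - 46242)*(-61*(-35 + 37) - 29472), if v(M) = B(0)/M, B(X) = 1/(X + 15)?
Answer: 225800118826/165 ≈ 1.3685e+9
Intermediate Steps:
B(X) = 1/(15 + X)
l(E) = 2 + E (l(E) = 2 + (E + E)/2 = 2 + (2*E)/2 = 2 + E)
v(M) = 1/(15*M) (v(M) = 1/((15 + 0)*M) = 1/(15*M))
(v(l(9)) - 46242)*(-61*(-35 + 37) - 29472) = (1/(15*(2 + 9)) - 46242)*(-61*(-35 + 37) - 29472) = ((1/15)/11 - 46242)*(-61*2 - 29472) = ((1/15)*(1/11) - 46242)*(-122 - 29472) = (1/165 - 46242)*(-29594) = -7629929/165*(-29594) = 225800118826/165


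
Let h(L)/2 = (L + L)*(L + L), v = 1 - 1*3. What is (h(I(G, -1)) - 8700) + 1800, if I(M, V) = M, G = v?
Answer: -6868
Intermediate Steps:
v = -2 (v = 1 - 3 = -2)
G = -2
h(L) = 8*L² (h(L) = 2*((L + L)*(L + L)) = 2*((2*L)*(2*L)) = 2*(4*L²) = 8*L²)
(h(I(G, -1)) - 8700) + 1800 = (8*(-2)² - 8700) + 1800 = (8*4 - 8700) + 1800 = (32 - 8700) + 1800 = -8668 + 1800 = -6868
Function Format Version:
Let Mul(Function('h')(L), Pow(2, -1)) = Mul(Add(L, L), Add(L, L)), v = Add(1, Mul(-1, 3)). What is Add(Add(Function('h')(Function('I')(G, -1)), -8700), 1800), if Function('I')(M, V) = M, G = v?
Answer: -6868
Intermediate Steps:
v = -2 (v = Add(1, -3) = -2)
G = -2
Function('h')(L) = Mul(8, Pow(L, 2)) (Function('h')(L) = Mul(2, Mul(Add(L, L), Add(L, L))) = Mul(2, Mul(Mul(2, L), Mul(2, L))) = Mul(2, Mul(4, Pow(L, 2))) = Mul(8, Pow(L, 2)))
Add(Add(Function('h')(Function('I')(G, -1)), -8700), 1800) = Add(Add(Mul(8, Pow(-2, 2)), -8700), 1800) = Add(Add(Mul(8, 4), -8700), 1800) = Add(Add(32, -8700), 1800) = Add(-8668, 1800) = -6868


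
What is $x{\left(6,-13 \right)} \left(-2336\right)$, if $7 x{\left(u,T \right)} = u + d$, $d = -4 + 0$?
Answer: $- \frac{4672}{7} \approx -667.43$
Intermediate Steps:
$d = -4$
$x{\left(u,T \right)} = - \frac{4}{7} + \frac{u}{7}$ ($x{\left(u,T \right)} = \frac{u - 4}{7} = \frac{-4 + u}{7} = - \frac{4}{7} + \frac{u}{7}$)
$x{\left(6,-13 \right)} \left(-2336\right) = \left(- \frac{4}{7} + \frac{1}{7} \cdot 6\right) \left(-2336\right) = \left(- \frac{4}{7} + \frac{6}{7}\right) \left(-2336\right) = \frac{2}{7} \left(-2336\right) = - \frac{4672}{7}$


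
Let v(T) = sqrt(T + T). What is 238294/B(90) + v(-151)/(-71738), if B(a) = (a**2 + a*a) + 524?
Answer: 119147/8362 - I*sqrt(302)/71738 ≈ 14.249 - 0.00024224*I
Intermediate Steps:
B(a) = 524 + 2*a**2 (B(a) = (a**2 + a**2) + 524 = 2*a**2 + 524 = 524 + 2*a**2)
v(T) = sqrt(2)*sqrt(T) (v(T) = sqrt(2*T) = sqrt(2)*sqrt(T))
238294/B(90) + v(-151)/(-71738) = 238294/(524 + 2*90**2) + (sqrt(2)*sqrt(-151))/(-71738) = 238294/(524 + 2*8100) + (sqrt(2)*(I*sqrt(151)))*(-1/71738) = 238294/(524 + 16200) + (I*sqrt(302))*(-1/71738) = 238294/16724 - I*sqrt(302)/71738 = 238294*(1/16724) - I*sqrt(302)/71738 = 119147/8362 - I*sqrt(302)/71738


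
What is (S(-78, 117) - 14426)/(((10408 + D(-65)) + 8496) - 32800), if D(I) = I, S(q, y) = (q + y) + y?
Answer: 14270/13961 ≈ 1.0221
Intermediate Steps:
S(q, y) = q + 2*y
(S(-78, 117) - 14426)/(((10408 + D(-65)) + 8496) - 32800) = ((-78 + 2*117) - 14426)/(((10408 - 65) + 8496) - 32800) = ((-78 + 234) - 14426)/((10343 + 8496) - 32800) = (156 - 14426)/(18839 - 32800) = -14270/(-13961) = -14270*(-1/13961) = 14270/13961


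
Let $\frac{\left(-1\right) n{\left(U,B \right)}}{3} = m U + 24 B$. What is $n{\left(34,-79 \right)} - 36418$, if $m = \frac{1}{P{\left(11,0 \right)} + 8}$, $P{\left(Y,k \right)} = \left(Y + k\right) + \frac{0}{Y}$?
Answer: $- \frac{583972}{19} \approx -30735.0$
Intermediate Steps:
$P{\left(Y,k \right)} = Y + k$ ($P{\left(Y,k \right)} = \left(Y + k\right) + 0 = Y + k$)
$m = \frac{1}{19}$ ($m = \frac{1}{\left(11 + 0\right) + 8} = \frac{1}{11 + 8} = \frac{1}{19} \approx 0.052632$)
$n{\left(U,B \right)} = - 72 B - \frac{3 U}{19}$ ($n{\left(U,B \right)} = - 3 \left(\frac{U}{19} + 24 B\right) = - 3 \left(24 B + \frac{U}{19}\right) = - 72 B - \frac{3 U}{19}$)
$n{\left(34,-79 \right)} - 36418 = \left(\left(-72\right) \left(-79\right) - \frac{102}{19}\right) - 36418 = \left(5688 - \frac{102}{19}\right) - 36418 = \frac{107970}{19} - 36418 = - \frac{583972}{19}$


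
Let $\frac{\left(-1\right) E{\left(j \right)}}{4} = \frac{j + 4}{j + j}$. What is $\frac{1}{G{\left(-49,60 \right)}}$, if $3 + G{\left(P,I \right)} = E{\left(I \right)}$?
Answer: $- \frac{15}{77} \approx -0.19481$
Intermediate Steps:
$E{\left(j \right)} = - \frac{2 \left(4 + j\right)}{j}$ ($E{\left(j \right)} = - 4 \frac{j + 4}{j + j} = - 4 \frac{4 + j}{2 j} = - \frac{2 \left(4 + j\right)}{j}$)
$G{\left(P,I \right)} = -5 - \frac{8}{I}$ ($G{\left(P,I \right)} = -3 - \left(2 + \frac{8}{I}\right) = -5 - \frac{8}{I}$)
$\frac{1}{G{\left(-49,60 \right)}} = \frac{1}{-5 - \frac{8}{60}} = \frac{1}{-5 - \frac{2}{15}} = \frac{1}{- \frac{77}{15}} = - \frac{15}{77}$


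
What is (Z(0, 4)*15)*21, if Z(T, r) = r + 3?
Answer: 2205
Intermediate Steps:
Z(T, r) = 3 + r
(Z(0, 4)*15)*21 = ((3 + 4)*15)*21 = (7*15)*21 = 105*21 = 2205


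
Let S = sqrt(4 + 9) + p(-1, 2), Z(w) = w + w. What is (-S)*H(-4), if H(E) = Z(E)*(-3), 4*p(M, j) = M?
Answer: 6 - 24*sqrt(13) ≈ -80.533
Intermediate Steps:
p(M, j) = M/4
Z(w) = 2*w
S = -1/4 + sqrt(13) (S = sqrt(4 + 9) + (1/4)*(-1) = sqrt(13) - 1/4 = -1/4 + sqrt(13) ≈ 3.3556)
H(E) = -6*E (H(E) = (2*E)*(-3) = -6*E)
(-S)*H(-4) = (-(-1/4 + sqrt(13)))*(-6*(-4)) = (1/4 - sqrt(13))*24 = 6 - 24*sqrt(13)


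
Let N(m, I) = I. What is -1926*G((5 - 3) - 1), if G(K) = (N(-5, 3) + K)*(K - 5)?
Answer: 30816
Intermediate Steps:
G(K) = (-5 + K)*(3 + K) (G(K) = (3 + K)*(K - 5) = (3 + K)*(-5 + K) = (-5 + K)*(3 + K))
-1926*G((5 - 3) - 1) = -1926*(-15 + ((5 - 3) - 1)**2 - 2*((5 - 3) - 1)) = -1926*(-15 + (2 - 1)**2 - 2*(2 - 1)) = -1926*(-15 + 1**2 - 2*1) = -1926*(-15 + 1 - 2) = -1926*(-16) = 30816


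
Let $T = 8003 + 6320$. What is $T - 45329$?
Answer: $-31006$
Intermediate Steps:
$T = 14323$
$T - 45329 = 14323 - 45329 = -31006$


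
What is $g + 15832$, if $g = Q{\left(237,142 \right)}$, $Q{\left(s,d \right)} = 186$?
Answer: $16018$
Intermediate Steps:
$g = 186$
$g + 15832 = 186 + 15832 = 16018$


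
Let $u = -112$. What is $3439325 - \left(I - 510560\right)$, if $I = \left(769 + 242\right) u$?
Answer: $4063117$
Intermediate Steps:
$I = -113232$ ($I = \left(769 + 242\right) \left(-112\right) = 1011 \left(-112\right) = -113232$)
$3439325 - \left(I - 510560\right) = 3439325 - \left(-113232 - 510560\right) = 3439325 - -623792 = 3439325 + 623792 = 4063117$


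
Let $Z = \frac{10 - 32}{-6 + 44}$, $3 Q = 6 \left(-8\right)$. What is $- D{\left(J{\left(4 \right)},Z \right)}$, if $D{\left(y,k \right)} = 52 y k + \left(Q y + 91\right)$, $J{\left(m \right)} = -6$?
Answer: $- \frac{6985}{19} \approx -367.63$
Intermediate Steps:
$Q = -16$ ($Q = \frac{6 \left(-8\right)}{3} = \frac{1}{3} \left(-48\right) = -16$)
$Z = - \frac{11}{19}$ ($Z = - \frac{22}{38} = \left(-22\right) \frac{1}{38} = - \frac{11}{19} \approx -0.57895$)
$D{\left(y,k \right)} = 91 - 16 y + 52 k y$ ($D{\left(y,k \right)} = 52 y k - \left(-91 + 16 y\right) = 52 k y - \left(-91 + 16 y\right) = 91 - 16 y + 52 k y$)
$- D{\left(J{\left(4 \right)},Z \right)} = - (91 - -96 + 52 \left(- \frac{11}{19}\right) \left(-6\right)) = - (91 + 96 + \frac{3432}{19}) = \left(-1\right) \frac{6985}{19} = - \frac{6985}{19}$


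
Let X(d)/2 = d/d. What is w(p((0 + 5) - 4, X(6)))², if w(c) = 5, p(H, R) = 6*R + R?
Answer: 25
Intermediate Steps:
X(d) = 2 (X(d) = 2*(d/d) = 2*1 = 2)
p(H, R) = 7*R
w(p((0 + 5) - 4, X(6)))² = 5² = 25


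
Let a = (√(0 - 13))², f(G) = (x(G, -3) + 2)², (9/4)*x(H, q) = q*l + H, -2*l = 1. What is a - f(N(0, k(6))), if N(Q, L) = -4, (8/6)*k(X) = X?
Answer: -1117/81 ≈ -13.790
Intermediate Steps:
l = -½ (l = -½*1 = -½ ≈ -0.50000)
k(X) = 3*X/4
x(H, q) = -2*q/9 + 4*H/9 (x(H, q) = 4*(q*(-½) + H)/9 = 4*(-q/2 + H)/9 = 4*(H - q/2)/9 = -2*q/9 + 4*H/9)
f(G) = (8/3 + 4*G/9)² (f(G) = ((-2/9*(-3) + 4*G/9) + 2)² = ((⅔ + 4*G/9) + 2)² = (8/3 + 4*G/9)²)
a = -13 (a = (√(-13))² = (I*√13)² = -13)
a - f(N(0, k(6))) = -13 - 16*(6 - 4)²/81 = -13 - 16*2²/81 = -13 - 16*4/81 = -13 - 1*64/81 = -13 - 64/81 = -1117/81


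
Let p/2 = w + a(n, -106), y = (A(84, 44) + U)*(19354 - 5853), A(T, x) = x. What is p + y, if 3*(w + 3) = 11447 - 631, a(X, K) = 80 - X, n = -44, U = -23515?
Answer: -950623555/3 ≈ -3.1687e+8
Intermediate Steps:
y = -316881971 (y = (44 - 23515)*(19354 - 5853) = -23471*13501 = -316881971)
w = 10807/3 (w = -3 + (11447 - 631)/3 = -3 + (⅓)*10816 = -3 + 10816/3 = 10807/3 ≈ 3602.3)
p = 22358/3 (p = 2*(10807/3 + (80 - 1*(-44))) = 2*(10807/3 + (80 + 44)) = 2*(10807/3 + 124) = 2*(11179/3) = 22358/3 ≈ 7452.7)
p + y = 22358/3 - 316881971 = -950623555/3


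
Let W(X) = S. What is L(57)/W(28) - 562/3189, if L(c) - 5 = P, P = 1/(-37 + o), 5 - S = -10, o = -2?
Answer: 96632/621855 ≈ 0.15539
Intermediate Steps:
S = 15 (S = 5 - 1*(-10) = 5 + 10 = 15)
P = -1/39 (P = 1/(-37 - 2) = 1/(-39) = -1/39 ≈ -0.025641)
W(X) = 15
L(c) = 194/39 (L(c) = 5 - 1/39 = 194/39)
L(57)/W(28) - 562/3189 = (194/39)/15 - 562/3189 = (194/39)*(1/15) - 562*1/3189 = 194/585 - 562/3189 = 96632/621855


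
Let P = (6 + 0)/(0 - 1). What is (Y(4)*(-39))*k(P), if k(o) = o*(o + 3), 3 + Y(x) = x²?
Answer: -9126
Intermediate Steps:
Y(x) = -3 + x²
P = -6 (P = 6/(-1) = 6*(-1) = -6)
k(o) = o*(3 + o)
(Y(4)*(-39))*k(P) = ((-3 + 4²)*(-39))*(-6*(3 - 6)) = ((-3 + 16)*(-39))*(-6*(-3)) = (13*(-39))*18 = -507*18 = -9126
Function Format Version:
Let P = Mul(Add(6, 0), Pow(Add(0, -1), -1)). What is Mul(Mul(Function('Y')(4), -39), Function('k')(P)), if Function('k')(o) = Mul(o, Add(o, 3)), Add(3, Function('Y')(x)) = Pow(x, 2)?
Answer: -9126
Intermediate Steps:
Function('Y')(x) = Add(-3, Pow(x, 2))
P = -6 (P = Mul(6, Pow(-1, -1)) = Mul(6, -1) = -6)
Function('k')(o) = Mul(o, Add(3, o))
Mul(Mul(Function('Y')(4), -39), Function('k')(P)) = Mul(Mul(Add(-3, Pow(4, 2)), -39), Mul(-6, Add(3, -6))) = Mul(Mul(Add(-3, 16), -39), Mul(-6, -3)) = Mul(Mul(13, -39), 18) = Mul(-507, 18) = -9126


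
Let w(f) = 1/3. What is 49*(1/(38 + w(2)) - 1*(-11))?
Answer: 62132/115 ≈ 540.28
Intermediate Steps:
w(f) = ⅓
49*(1/(38 + w(2)) - 1*(-11)) = 49*(1/(38 + ⅓) - 1*(-11)) = 49*(1/(115/3) + 11) = 49*(3/115 + 11) = 49*(1268/115) = 62132/115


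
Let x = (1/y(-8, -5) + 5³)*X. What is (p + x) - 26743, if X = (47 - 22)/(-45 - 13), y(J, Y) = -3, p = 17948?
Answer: -769840/87 ≈ -8848.7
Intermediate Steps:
X = -25/58 (X = 25/(-58) = 25*(-1/58) = -25/58 ≈ -0.43103)
x = -4675/87 (x = (1/(-3) + 5³)*(-25/58) = (-⅓ + 125)*(-25/58) = (374/3)*(-25/58) = -4675/87 ≈ -53.736)
(p + x) - 26743 = (17948 - 4675/87) - 26743 = 1556801/87 - 26743 = -769840/87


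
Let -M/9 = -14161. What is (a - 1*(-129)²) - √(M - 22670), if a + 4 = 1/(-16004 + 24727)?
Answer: -145194334/8723 - √104779 ≈ -16969.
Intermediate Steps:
a = -34891/8723 (a = -4 + 1/(-16004 + 24727) = -4 + 1/8723 = -34891/8723 ≈ -3.9999)
M = 127449 (M = -9*(-14161) = 127449)
(a - 1*(-129)²) - √(M - 22670) = (-34891/8723 - 1*(-129)²) - √(127449 - 22670) = (-34891/8723 - 1*16641) - √104779 = (-34891/8723 - 16641) - √104779 = -145194334/8723 - √104779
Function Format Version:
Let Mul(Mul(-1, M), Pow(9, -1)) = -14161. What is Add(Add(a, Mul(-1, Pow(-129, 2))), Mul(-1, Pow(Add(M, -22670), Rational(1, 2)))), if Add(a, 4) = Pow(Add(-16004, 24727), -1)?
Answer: Add(Rational(-145194334, 8723), Mul(-1, Pow(104779, Rational(1, 2)))) ≈ -16969.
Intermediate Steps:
a = Rational(-34891, 8723) (a = Add(-4, Pow(Add(-16004, 24727), -1)) = Add(-4, Pow(8723, -1)) = Add(-4, Rational(1, 8723)) = Rational(-34891, 8723) ≈ -3.9999)
M = 127449 (M = Mul(-9, -14161) = 127449)
Add(Add(a, Mul(-1, Pow(-129, 2))), Mul(-1, Pow(Add(M, -22670), Rational(1, 2)))) = Add(Add(Rational(-34891, 8723), Mul(-1, Pow(-129, 2))), Mul(-1, Pow(Add(127449, -22670), Rational(1, 2)))) = Add(Add(Rational(-34891, 8723), Mul(-1, 16641)), Mul(-1, Pow(104779, Rational(1, 2)))) = Add(Add(Rational(-34891, 8723), -16641), Mul(-1, Pow(104779, Rational(1, 2)))) = Add(Rational(-145194334, 8723), Mul(-1, Pow(104779, Rational(1, 2))))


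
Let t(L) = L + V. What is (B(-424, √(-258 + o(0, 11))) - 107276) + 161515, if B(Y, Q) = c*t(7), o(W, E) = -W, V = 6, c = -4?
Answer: 54187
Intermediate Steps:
t(L) = 6 + L (t(L) = L + 6 = 6 + L)
B(Y, Q) = -52 (B(Y, Q) = -4*(6 + 7) = -4*13 = -52)
(B(-424, √(-258 + o(0, 11))) - 107276) + 161515 = (-52 - 107276) + 161515 = -107328 + 161515 = 54187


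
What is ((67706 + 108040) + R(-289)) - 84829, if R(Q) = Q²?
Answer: 174438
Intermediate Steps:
((67706 + 108040) + R(-289)) - 84829 = ((67706 + 108040) + (-289)²) - 84829 = (175746 + 83521) - 84829 = 259267 - 84829 = 174438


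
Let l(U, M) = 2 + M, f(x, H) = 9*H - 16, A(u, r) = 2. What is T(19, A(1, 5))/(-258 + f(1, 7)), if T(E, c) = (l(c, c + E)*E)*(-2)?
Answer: 874/211 ≈ 4.1422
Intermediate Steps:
f(x, H) = -16 + 9*H
T(E, c) = -2*E*(2 + E + c) (T(E, c) = ((2 + (c + E))*E)*(-2) = ((2 + (E + c))*E)*(-2) = ((2 + E + c)*E)*(-2) = (E*(2 + E + c))*(-2) = -2*E*(2 + E + c))
T(19, A(1, 5))/(-258 + f(1, 7)) = (-2*19*(2 + 19 + 2))/(-258 + (-16 + 9*7)) = (-2*19*23)/(-258 + (-16 + 63)) = -874/(-258 + 47) = -874/(-211) = -874*(-1/211) = 874/211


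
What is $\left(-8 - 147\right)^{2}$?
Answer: $24025$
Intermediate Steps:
$\left(-8 - 147\right)^{2} = \left(-155\right)^{2} = 24025$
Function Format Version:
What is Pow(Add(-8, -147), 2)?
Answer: 24025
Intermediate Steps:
Pow(Add(-8, -147), 2) = Pow(-155, 2) = 24025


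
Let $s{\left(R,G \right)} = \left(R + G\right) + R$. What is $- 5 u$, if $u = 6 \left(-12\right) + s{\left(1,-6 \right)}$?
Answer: $380$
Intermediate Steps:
$s{\left(R,G \right)} = G + 2 R$ ($s{\left(R,G \right)} = \left(G + R\right) + R = G + 2 R$)
$u = -76$ ($u = 6 \left(-12\right) + \left(-6 + 2 \cdot 1\right) = -72 + \left(-6 + 2\right) = -72 - 4 = -76$)
$- 5 u = \left(-5\right) \left(-76\right) = 380$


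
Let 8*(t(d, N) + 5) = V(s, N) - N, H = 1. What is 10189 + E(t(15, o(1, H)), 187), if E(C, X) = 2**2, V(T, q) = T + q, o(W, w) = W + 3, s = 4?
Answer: 10193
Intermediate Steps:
o(W, w) = 3 + W
t(d, N) = -9/2 (t(d, N) = -5 + ((4 + N) - N)/8 = -5 + (1/8)*4 = -5 + 1/2 = -9/2)
E(C, X) = 4
10189 + E(t(15, o(1, H)), 187) = 10189 + 4 = 10193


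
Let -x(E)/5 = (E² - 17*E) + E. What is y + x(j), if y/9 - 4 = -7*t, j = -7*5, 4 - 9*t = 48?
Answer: -8581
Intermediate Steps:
t = -44/9 (t = 4/9 - ⅑*48 = 4/9 - 16/3 = -44/9 ≈ -4.8889)
j = -35
x(E) = -5*E² + 80*E (x(E) = -5*((E² - 17*E) + E) = -5*(E² - 16*E) = -5*E² + 80*E)
y = 344 (y = 36 + 9*(-7*(-44/9)) = 36 + 9*(308/9) = 36 + 308 = 344)
y + x(j) = 344 + 5*(-35)*(16 - 1*(-35)) = 344 + 5*(-35)*(16 + 35) = 344 + 5*(-35)*51 = 344 - 8925 = -8581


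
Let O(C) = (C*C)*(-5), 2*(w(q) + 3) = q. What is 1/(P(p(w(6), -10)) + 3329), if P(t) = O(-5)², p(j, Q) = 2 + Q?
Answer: 1/18954 ≈ 5.2759e-5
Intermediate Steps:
w(q) = -3 + q/2
O(C) = -5*C² (O(C) = C²*(-5) = -5*C²)
P(t) = 15625 (P(t) = (-5*(-5)²)² = (-5*25)² = (-125)² = 15625)
1/(P(p(w(6), -10)) + 3329) = 1/(15625 + 3329) = 1/18954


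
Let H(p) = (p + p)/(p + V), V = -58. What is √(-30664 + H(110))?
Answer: I*√5181501/13 ≈ 175.1*I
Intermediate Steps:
H(p) = 2*p/(-58 + p) (H(p) = (p + p)/(p - 58) = (2*p)/(-58 + p) = 2*p/(-58 + p))
√(-30664 + H(110)) = √(-30664 + 2*110/(-58 + 110)) = √(-30664 + 2*110/52) = √(-30664 + 2*110*(1/52)) = √(-30664 + 55/13) = √(-398577/13) = I*√5181501/13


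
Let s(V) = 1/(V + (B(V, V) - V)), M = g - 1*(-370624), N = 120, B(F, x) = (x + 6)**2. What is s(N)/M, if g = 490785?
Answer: 1/13675729284 ≈ 7.3122e-11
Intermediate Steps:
B(F, x) = (6 + x)**2
M = 861409 (M = 490785 - 1*(-370624) = 490785 + 370624 = 861409)
s(V) = (6 + V)**(-2) (s(V) = 1/(V + ((6 + V)**2 - V)) = 1/((6 + V)**2) = (6 + V)**(-2))
s(N)/M = 1/((6 + 120)**2*861409) = (1/861409)/126**2 = (1/15876)*(1/861409) = 1/13675729284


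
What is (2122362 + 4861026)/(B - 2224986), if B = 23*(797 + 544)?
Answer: -2327796/731381 ≈ -3.1827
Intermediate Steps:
B = 30843 (B = 23*1341 = 30843)
(2122362 + 4861026)/(B - 2224986) = (2122362 + 4861026)/(30843 - 2224986) = 6983388/(-2194143) = 6983388*(-1/2194143) = -2327796/731381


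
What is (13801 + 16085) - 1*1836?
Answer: 28050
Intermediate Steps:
(13801 + 16085) - 1*1836 = 29886 - 1836 = 28050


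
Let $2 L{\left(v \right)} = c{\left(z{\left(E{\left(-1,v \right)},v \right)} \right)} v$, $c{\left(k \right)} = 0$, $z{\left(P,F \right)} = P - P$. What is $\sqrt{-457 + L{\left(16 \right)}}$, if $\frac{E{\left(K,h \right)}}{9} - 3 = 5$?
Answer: $i \sqrt{457} \approx 21.378 i$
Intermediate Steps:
$E{\left(K,h \right)} = 72$ ($E{\left(K,h \right)} = 27 + 9 \cdot 5 = 27 + 45 = 72$)
$z{\left(P,F \right)} = 0$
$L{\left(v \right)} = 0$ ($L{\left(v \right)} = \frac{0 v}{2} = \frac{1}{2} \cdot 0 = 0$)
$\sqrt{-457 + L{\left(16 \right)}} = \sqrt{-457 + 0} = \sqrt{-457} = i \sqrt{457}$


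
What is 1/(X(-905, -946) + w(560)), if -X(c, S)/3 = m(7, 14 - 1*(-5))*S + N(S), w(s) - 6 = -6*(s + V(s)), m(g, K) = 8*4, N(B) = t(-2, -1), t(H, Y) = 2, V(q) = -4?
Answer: 1/87480 ≈ 1.1431e-5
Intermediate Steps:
N(B) = 2
m(g, K) = 32
w(s) = 30 - 6*s (w(s) = 6 - 6*(s - 4) = 6 - 6*(-4 + s) = 6 + (24 - 6*s) = 30 - 6*s)
X(c, S) = -6 - 96*S (X(c, S) = -3*(32*S + 2) = -3*(2 + 32*S) = -6 - 96*S)
1/(X(-905, -946) + w(560)) = 1/((-6 - 96*(-946)) + (30 - 6*560)) = 1/((-6 + 90816) + (30 - 3360)) = 1/(90810 - 3330) = 1/87480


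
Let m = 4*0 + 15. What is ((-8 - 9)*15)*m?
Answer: -3825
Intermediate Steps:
m = 15 (m = 0 + 15 = 15)
((-8 - 9)*15)*m = ((-8 - 9)*15)*15 = -17*15*15 = -255*15 = -3825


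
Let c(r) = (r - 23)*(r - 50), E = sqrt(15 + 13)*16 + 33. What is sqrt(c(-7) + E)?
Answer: sqrt(1743 + 32*sqrt(7)) ≈ 42.751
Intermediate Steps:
E = 33 + 32*sqrt(7) (E = sqrt(28)*16 + 33 = (2*sqrt(7))*16 + 33 = 32*sqrt(7) + 33 = 33 + 32*sqrt(7) ≈ 117.66)
c(r) = (-50 + r)*(-23 + r) (c(r) = (-23 + r)*(-50 + r) = (-50 + r)*(-23 + r))
sqrt(c(-7) + E) = sqrt((1150 + (-7)**2 - 73*(-7)) + (33 + 32*sqrt(7))) = sqrt((1150 + 49 + 511) + (33 + 32*sqrt(7))) = sqrt(1710 + (33 + 32*sqrt(7))) = sqrt(1743 + 32*sqrt(7))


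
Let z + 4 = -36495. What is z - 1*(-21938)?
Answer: -14561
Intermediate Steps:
z = -36499 (z = -4 - 36495 = -36499)
z - 1*(-21938) = -36499 - 1*(-21938) = -36499 + 21938 = -14561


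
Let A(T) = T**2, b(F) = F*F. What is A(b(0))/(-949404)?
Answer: 0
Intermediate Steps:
b(F) = F**2
A(b(0))/(-949404) = (0**2)**2/(-949404) = 0**2*(-1/949404) = 0*(-1/949404) = 0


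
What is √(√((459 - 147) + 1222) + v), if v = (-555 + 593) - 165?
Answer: √(-127 + √1534) ≈ 9.372*I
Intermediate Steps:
v = -127 (v = 38 - 165 = -127)
√(√((459 - 147) + 1222) + v) = √(√((459 - 147) + 1222) - 127) = √(√(312 + 1222) - 127) = √(√1534 - 127) = √(-127 + √1534)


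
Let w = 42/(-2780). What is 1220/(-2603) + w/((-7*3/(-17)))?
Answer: -1740051/3618170 ≈ -0.48092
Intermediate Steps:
w = -21/1390 (w = 42*(-1/2780) = -21/1390 ≈ -0.015108)
1220/(-2603) + w/((-7*3/(-17))) = 1220/(-2603) - 21/(1390*(-7*3/(-17))) = 1220*(-1/2603) - 21/(1390*((-21*(-1/17)))) = -1220/2603 - 21/(1390*21/17) = -1220/2603 - 21/1390*17/21 = -1220/2603 - 17/1390 = -1740051/3618170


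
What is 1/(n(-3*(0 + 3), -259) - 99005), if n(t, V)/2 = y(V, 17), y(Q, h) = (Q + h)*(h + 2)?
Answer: -1/108201 ≈ -9.2421e-6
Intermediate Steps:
y(Q, h) = (2 + h)*(Q + h) (y(Q, h) = (Q + h)*(2 + h) = (2 + h)*(Q + h))
n(t, V) = 646 + 38*V (n(t, V) = 2*(17² + 2*V + 2*17 + V*17) = 2*(289 + 2*V + 34 + 17*V) = 2*(323 + 19*V) = 646 + 38*V)
1/(n(-3*(0 + 3), -259) - 99005) = 1/((646 + 38*(-259)) - 99005) = 1/((646 - 9842) - 99005) = 1/(-9196 - 99005) = 1/(-108201) = -1/108201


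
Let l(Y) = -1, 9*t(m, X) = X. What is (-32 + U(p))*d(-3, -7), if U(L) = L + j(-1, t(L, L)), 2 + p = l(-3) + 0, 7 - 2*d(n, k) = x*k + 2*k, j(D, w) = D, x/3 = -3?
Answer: 756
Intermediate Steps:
x = -9 (x = 3*(-3) = -9)
t(m, X) = X/9
d(n, k) = 7/2 + 7*k/2 (d(n, k) = 7/2 - (-9*k + 2*k)/2 = 7/2 - (-7)*k/2 = 7/2 + 7*k/2)
p = -3 (p = -2 + (-1 + 0) = -2 - 1 = -3)
U(L) = -1 + L (U(L) = L - 1 = -1 + L)
(-32 + U(p))*d(-3, -7) = (-32 + (-1 - 3))*(7/2 + (7/2)*(-7)) = (-32 - 4)*(7/2 - 49/2) = -36*(-21) = 756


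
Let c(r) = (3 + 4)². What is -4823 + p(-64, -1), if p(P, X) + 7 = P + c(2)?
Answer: -4845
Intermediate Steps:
c(r) = 49 (c(r) = 7² = 49)
p(P, X) = 42 + P (p(P, X) = -7 + (P + 49) = -7 + (49 + P) = 42 + P)
-4823 + p(-64, -1) = -4823 + (42 - 64) = -4823 - 22 = -4845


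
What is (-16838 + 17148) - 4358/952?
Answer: 145381/476 ≈ 305.42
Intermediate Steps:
(-16838 + 17148) - 4358/952 = 310 - 4358*1/952 = 310 - 2179/476 = 145381/476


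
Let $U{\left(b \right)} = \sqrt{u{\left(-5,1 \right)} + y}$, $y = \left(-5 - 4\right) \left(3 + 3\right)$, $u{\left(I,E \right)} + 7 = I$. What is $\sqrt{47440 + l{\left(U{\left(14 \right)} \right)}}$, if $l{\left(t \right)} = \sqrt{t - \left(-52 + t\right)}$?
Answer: $\sqrt{47440 + 2 \sqrt{13}} \approx 217.82$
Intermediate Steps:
$u{\left(I,E \right)} = -7 + I$
$y = -54$ ($y = \left(-9\right) 6 = -54$)
$U{\left(b \right)} = i \sqrt{66}$ ($U{\left(b \right)} = \sqrt{\left(-7 - 5\right) - 54} = \sqrt{-12 - 54} = \sqrt{-66} = i \sqrt{66}$)
$l{\left(t \right)} = 2 \sqrt{13}$ ($l{\left(t \right)} = \sqrt{52} = 2 \sqrt{13}$)
$\sqrt{47440 + l{\left(U{\left(14 \right)} \right)}} = \sqrt{47440 + 2 \sqrt{13}}$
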